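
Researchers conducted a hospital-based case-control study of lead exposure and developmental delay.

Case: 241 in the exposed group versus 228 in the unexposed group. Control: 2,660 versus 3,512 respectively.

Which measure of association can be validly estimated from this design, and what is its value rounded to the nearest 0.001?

From the description: a = 241, b = 2660, c = 228, d = 3512.
This is a hospital-based case-control study: participants were sampled on outcome status, so risks in the source population cannot be estimated directly — relative risk is not valid here. The odds ratio is the appropriate measure.
OR = (a·d)/(b·c) = (241 × 3512) / (2660 × 228) = 846392 / 606480 = 1.39558

1.396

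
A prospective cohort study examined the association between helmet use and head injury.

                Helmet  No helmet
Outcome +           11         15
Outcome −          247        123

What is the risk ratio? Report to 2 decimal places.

0.39

Reading the table with exposure as columns: a = 11 (Helmet, case), b = 247 (Helmet, non-case), c = 15 (No helmet, case), d = 123.
Risk in exposed = 11/258 = 0.04264; risk in unexposed = 15/138 = 0.10870.
RR = 0.04264 / 0.10870 = 0.39225
The risk is 61% lower among the exposed than among the unexposed.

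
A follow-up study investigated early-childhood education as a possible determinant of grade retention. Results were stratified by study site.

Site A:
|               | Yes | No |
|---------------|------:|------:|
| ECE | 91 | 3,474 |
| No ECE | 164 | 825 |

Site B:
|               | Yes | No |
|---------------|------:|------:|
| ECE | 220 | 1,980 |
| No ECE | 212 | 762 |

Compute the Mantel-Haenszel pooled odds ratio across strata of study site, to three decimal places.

OR_MH = Σ(aᵢdᵢ/nᵢ) / Σ(bᵢcᵢ/nᵢ), where nᵢ is the stratum total.
Stratum 1 (Site A): n = 4554; a·d/n = 91·825/4554 = 16.4855; b·c/n = 3474·164/4554 = 125.1067
Stratum 2 (Site B): n = 3174; a·d/n = 220·762/3174 = 52.8166; b·c/n = 1980·212/3174 = 132.2495
OR_MH = (16.4855 + 52.8166) / (125.1067 + 132.2495) = 69.3021 / 257.3562 = 0.26928

0.269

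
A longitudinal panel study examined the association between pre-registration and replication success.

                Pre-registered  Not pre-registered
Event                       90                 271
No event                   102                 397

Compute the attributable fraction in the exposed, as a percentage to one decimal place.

Reading the table with exposure as columns: a = 90 (Pre-registered, case), b = 102 (Pre-registered, non-case), c = 271 (Not pre-registered, case), d = 397.
Risk in exposed = 90/192 = 0.46875; risk in unexposed = 271/668 = 0.40569.
RR = 0.46875/0.40569 = 1.15544
AR% = (RR − 1)/RR × 100 = (1.15544 − 1)/1.15544 × 100 = 13.4531%

13.5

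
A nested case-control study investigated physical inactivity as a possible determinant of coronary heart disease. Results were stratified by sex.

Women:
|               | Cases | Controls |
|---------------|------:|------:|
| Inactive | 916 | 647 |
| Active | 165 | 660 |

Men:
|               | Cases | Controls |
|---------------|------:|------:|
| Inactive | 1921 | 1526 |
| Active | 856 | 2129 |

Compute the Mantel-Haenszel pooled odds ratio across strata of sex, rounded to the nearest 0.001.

3.588

OR_MH = Σ(aᵢdᵢ/nᵢ) / Σ(bᵢcᵢ/nᵢ), where nᵢ is the stratum total.
Stratum 1 (Women): n = 2388; a·d/n = 916·660/2388 = 253.1658; b·c/n = 647·165/2388 = 44.7048
Stratum 2 (Men): n = 6432; a·d/n = 1921·2129/6432 = 635.8534; b·c/n = 1526·856/6432 = 203.0871
OR_MH = (253.1658 + 635.8534) / (44.7048 + 203.0871) = 889.0192 / 247.7918 = 3.58777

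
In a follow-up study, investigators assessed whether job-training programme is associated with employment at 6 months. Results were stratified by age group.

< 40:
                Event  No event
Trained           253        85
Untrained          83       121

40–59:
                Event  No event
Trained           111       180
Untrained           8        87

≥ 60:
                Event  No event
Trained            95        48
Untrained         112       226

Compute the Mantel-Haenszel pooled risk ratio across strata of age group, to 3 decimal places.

RR_MH = Σ(aᵢ·n₀ᵢ/nᵢ) / Σ(cᵢ·n₁ᵢ/nᵢ), with n₁ᵢ = aᵢ+bᵢ (exposed), n₀ᵢ = cᵢ+dᵢ (unexposed), nᵢ = n₁ᵢ+n₀ᵢ.
Stratum 1 (< 40): n₁ = 338, n₀ = 204, n = 542; a·n₀/n = 253·204/542 = 95.2251; c·n₁/n = 83·338/542 = 51.7601
Stratum 2 (40–59): n₁ = 291, n₀ = 95, n = 386; a·n₀/n = 111·95/386 = 27.3187; c·n₁/n = 8·291/386 = 6.0311
Stratum 3 (≥ 60): n₁ = 143, n₀ = 338, n = 481; a·n₀/n = 95·338/481 = 66.7568; c·n₁/n = 112·143/481 = 33.2973
RR_MH = (95.2251 + 27.3187 + 66.7568) / (51.7601 + 6.0311 + 33.2973) = 189.3005 / 91.0885 = 2.07820

2.078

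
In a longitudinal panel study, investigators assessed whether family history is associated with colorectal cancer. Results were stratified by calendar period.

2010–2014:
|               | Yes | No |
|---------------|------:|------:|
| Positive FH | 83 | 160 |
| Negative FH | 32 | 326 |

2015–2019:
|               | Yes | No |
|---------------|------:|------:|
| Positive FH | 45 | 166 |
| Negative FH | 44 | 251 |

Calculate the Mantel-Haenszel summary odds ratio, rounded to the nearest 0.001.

2.934

OR_MH = Σ(aᵢdᵢ/nᵢ) / Σ(bᵢcᵢ/nᵢ), where nᵢ is the stratum total.
Stratum 1 (2010–2014): n = 601; a·d/n = 83·326/601 = 45.0216; b·c/n = 160·32/601 = 8.5191
Stratum 2 (2015–2019): n = 506; a·d/n = 45·251/506 = 22.3221; b·c/n = 166·44/506 = 14.4348
OR_MH = (45.0216 + 22.3221) / (8.5191 + 14.4348) = 67.3438 / 22.9539 = 2.93387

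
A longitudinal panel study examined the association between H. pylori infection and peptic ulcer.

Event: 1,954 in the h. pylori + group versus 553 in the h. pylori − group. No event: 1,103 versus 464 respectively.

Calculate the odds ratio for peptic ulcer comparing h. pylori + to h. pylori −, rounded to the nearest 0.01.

1.49

From the description: a = 1954, b = 1103, c = 553, d = 464.
OR = (a·d)/(b·c) = (1954 × 464) / (1103 × 553) = 906656 / 609959 = 1.48642
The odds of peptic ulcer are about 1.49 times as high in the h. pylori + group.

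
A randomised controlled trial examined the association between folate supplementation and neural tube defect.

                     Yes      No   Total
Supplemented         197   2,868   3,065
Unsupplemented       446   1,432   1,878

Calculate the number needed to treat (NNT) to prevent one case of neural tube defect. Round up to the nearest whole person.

Risk in treated group = 197/3065 = 0.06427; risk in control = 446/1878 = 0.23749.
Absolute risk reduction = 0.23749 − 0.06427 = 0.17321
NNT = 1 / ARR = 1 / 0.17321 = 5.773 → round up → 6

6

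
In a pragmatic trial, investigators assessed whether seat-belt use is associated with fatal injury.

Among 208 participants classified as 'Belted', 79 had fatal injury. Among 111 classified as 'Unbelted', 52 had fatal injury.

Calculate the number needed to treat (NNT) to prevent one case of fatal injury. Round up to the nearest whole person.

Risk in treated group = 79/208 = 0.37981; risk in control = 52/111 = 0.46847.
Absolute risk reduction = 0.46847 − 0.37981 = 0.08866
NNT = 1 / ARR = 1 / 0.08866 = 11.279 → round up → 12

12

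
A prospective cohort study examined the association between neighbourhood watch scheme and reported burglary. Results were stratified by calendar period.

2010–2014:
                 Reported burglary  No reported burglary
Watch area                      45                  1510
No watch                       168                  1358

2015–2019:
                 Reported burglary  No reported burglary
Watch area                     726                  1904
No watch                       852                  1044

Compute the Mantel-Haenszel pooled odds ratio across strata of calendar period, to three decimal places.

0.425

OR_MH = Σ(aᵢdᵢ/nᵢ) / Σ(bᵢcᵢ/nᵢ), where nᵢ is the stratum total.
Stratum 1 (2010–2014): n = 3081; a·d/n = 45·1358/3081 = 19.8345; b·c/n = 1510·168/3081 = 82.3369
Stratum 2 (2015–2019): n = 4526; a·d/n = 726·1044/4526 = 167.4644; b·c/n = 1904·852/4526 = 358.4198
OR_MH = (19.8345 + 167.4644) / (82.3369 + 358.4198) = 187.2989 / 440.7567 = 0.42495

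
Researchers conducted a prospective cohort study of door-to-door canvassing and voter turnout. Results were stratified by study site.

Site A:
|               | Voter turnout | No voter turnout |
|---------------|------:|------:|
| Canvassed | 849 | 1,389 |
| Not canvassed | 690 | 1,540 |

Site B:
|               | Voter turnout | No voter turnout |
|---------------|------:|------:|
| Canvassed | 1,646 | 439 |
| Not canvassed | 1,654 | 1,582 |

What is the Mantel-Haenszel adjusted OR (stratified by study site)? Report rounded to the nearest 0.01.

2.23

OR_MH = Σ(aᵢdᵢ/nᵢ) / Σ(bᵢcᵢ/nᵢ), where nᵢ is the stratum total.
Stratum 1 (Site A): n = 4468; a·d/n = 849·1540/4468 = 292.6276; b·c/n = 1389·690/4468 = 214.5054
Stratum 2 (Site B): n = 5321; a·d/n = 1646·1582/5321 = 489.3764; b·c/n = 439·1654/5321 = 136.4604
OR_MH = (292.6276 + 489.3764) / (214.5054 + 136.4604) = 782.0040 / 350.9658 = 2.22815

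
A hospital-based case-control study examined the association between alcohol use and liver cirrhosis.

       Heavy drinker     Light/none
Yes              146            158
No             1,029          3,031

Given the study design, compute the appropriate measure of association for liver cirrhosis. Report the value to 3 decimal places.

2.722

Reading the table with exposure as columns: a = 146 (Heavy drinker, case), b = 1029 (Heavy drinker, non-case), c = 158 (Light/none, case), d = 3031.
This is a hospital-based case-control study: participants were sampled on outcome status, so risks in the source population cannot be estimated directly — relative risk is not valid here. The odds ratio is the appropriate measure.
OR = (a·d)/(b·c) = (146 × 3031) / (1029 × 158) = 442526 / 162582 = 2.72186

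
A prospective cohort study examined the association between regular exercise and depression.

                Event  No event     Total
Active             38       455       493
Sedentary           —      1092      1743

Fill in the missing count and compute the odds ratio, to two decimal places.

The missing cell is in the unexposed row: 1743 − 1092 = 651.
So a = 38, b = 455, c = 651, d = 1092.
OR = (a·d)/(b·c) = (38 × 1092) / (455 × 651) = 41496 / 296205 = 0.14009

0.14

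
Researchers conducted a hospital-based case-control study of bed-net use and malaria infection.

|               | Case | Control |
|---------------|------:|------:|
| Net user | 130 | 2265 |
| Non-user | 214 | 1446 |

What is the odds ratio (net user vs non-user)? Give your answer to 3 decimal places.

0.388

Cells: a = 130, b = 2265, c = 214, d = 1446.
OR = (a·d)/(b·c) = (130 × 1446) / (2265 × 214) = 187980 / 484710 = 0.38782
Exposure is associated with lower odds of malaria infection (OR = 0.39 < 1).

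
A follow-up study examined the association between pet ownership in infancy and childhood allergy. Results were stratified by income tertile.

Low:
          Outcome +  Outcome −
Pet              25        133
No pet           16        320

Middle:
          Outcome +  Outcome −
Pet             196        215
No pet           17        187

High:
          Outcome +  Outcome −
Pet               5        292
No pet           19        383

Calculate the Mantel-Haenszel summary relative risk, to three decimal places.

3.458

RR_MH = Σ(aᵢ·n₀ᵢ/nᵢ) / Σ(cᵢ·n₁ᵢ/nᵢ), with n₁ᵢ = aᵢ+bᵢ (exposed), n₀ᵢ = cᵢ+dᵢ (unexposed), nᵢ = n₁ᵢ+n₀ᵢ.
Stratum 1 (Low): n₁ = 158, n₀ = 336, n = 494; a·n₀/n = 25·336/494 = 17.0040; c·n₁/n = 16·158/494 = 5.1174
Stratum 2 (Middle): n₁ = 411, n₀ = 204, n = 615; a·n₀/n = 196·204/615 = 65.0146; c·n₁/n = 17·411/615 = 11.3610
Stratum 3 (High): n₁ = 297, n₀ = 402, n = 699; a·n₀/n = 5·402/699 = 2.8755; c·n₁/n = 19·297/699 = 8.0730
RR_MH = (17.0040 + 65.0146 + 2.8755) / (5.1174 + 11.3610 + 8.0730) = 84.8942 / 24.5513 = 3.45782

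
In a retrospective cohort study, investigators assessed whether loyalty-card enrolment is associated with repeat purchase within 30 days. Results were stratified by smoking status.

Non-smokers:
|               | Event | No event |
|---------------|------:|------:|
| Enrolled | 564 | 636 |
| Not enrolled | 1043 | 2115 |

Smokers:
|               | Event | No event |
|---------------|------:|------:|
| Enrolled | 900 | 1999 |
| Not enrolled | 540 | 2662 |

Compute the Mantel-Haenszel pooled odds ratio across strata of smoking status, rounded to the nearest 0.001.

OR_MH = Σ(aᵢdᵢ/nᵢ) / Σ(bᵢcᵢ/nᵢ), where nᵢ is the stratum total.
Stratum 1 (Non-smokers): n = 4358; a·d/n = 564·2115/4358 = 273.7173; b·c/n = 636·1043/4358 = 152.2139
Stratum 2 (Smokers): n = 6101; a·d/n = 900·2662/6101 = 392.6897; b·c/n = 1999·540/6101 = 176.9317
OR_MH = (273.7173 + 392.6897) / (152.2139 + 176.9317) = 666.4070 / 329.1455 = 2.02466

2.025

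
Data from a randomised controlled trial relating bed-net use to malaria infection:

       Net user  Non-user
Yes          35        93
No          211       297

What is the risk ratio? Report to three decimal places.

0.597

Reading the table with exposure as columns: a = 35 (Net user, case), b = 211 (Net user, non-case), c = 93 (Non-user, case), d = 297.
Risk in exposed = 35/246 = 0.14228; risk in unexposed = 93/390 = 0.23846.
RR = 0.14228 / 0.23846 = 0.59664
The risk is 40% lower among the exposed than among the unexposed.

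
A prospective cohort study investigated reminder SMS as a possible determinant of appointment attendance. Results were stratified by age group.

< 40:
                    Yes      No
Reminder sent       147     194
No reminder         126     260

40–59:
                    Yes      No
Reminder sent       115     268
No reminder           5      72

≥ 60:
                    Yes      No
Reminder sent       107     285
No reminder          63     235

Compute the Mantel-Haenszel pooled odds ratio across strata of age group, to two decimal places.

1.71

OR_MH = Σ(aᵢdᵢ/nᵢ) / Σ(bᵢcᵢ/nᵢ), where nᵢ is the stratum total.
Stratum 1 (< 40): n = 727; a·d/n = 147·260/727 = 52.5722; b·c/n = 194·126/727 = 33.6231
Stratum 2 (40–59): n = 460; a·d/n = 115·72/460 = 18.0000; b·c/n = 268·5/460 = 2.9130
Stratum 3 (≥ 60): n = 690; a·d/n = 107·235/690 = 36.4420; b·c/n = 285·63/690 = 26.0217
OR_MH = (52.5722 + 18.0000 + 36.4420) / (33.6231 + 2.9130 + 26.0217) = 107.0142 / 62.5579 = 1.71064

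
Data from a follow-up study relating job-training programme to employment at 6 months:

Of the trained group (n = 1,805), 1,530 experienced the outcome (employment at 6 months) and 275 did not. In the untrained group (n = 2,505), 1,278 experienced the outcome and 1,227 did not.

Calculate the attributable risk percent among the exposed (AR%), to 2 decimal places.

From the description: a = 1530, b = 275, c = 1278, d = 1227.
Risk in exposed = 1530/1805 = 0.84765; risk in unexposed = 1278/2505 = 0.51018.
RR = 0.84765/0.51018 = 1.66146
AR% = (RR − 1)/RR × 100 = (1.66146 − 1)/1.66146 × 100 = 39.8121%

39.81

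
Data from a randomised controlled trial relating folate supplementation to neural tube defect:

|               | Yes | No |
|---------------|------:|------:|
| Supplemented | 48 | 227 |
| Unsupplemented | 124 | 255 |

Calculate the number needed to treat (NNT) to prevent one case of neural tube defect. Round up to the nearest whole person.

Risk in treated group = 48/275 = 0.17455; risk in control = 124/379 = 0.32718.
Absolute risk reduction = 0.32718 − 0.17455 = 0.15263
NNT = 1 / ARR = 1 / 0.15263 = 6.552 → round up → 7

7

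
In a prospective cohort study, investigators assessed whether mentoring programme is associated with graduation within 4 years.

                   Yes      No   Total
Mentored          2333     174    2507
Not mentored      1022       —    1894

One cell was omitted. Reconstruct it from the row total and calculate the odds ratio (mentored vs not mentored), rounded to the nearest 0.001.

11.440

The missing cell is in the unexposed row: 1894 − 1022 = 872.
So a = 2333, b = 174, c = 1022, d = 872.
OR = (a·d)/(b·c) = (2333 × 872) / (174 × 1022) = 2034376 / 177828 = 11.44013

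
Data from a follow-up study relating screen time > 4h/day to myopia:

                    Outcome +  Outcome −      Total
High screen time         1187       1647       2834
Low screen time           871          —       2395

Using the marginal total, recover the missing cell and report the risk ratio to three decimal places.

1.152

The missing cell is in the unexposed row: 2395 − 871 = 1524.
So a = 1187, b = 1647, c = 871, d = 1524.
RR = [a/(a+b)] / [c/(c+d)] = (1187/2834) / (871/2395) = 0.41884/0.36367 = 1.15170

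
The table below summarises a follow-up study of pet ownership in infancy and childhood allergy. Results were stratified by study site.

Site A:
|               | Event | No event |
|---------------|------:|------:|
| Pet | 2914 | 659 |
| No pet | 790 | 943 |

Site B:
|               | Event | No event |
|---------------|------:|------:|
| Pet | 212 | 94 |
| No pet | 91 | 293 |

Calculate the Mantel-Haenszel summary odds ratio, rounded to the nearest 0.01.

5.50

OR_MH = Σ(aᵢdᵢ/nᵢ) / Σ(bᵢcᵢ/nᵢ), where nᵢ is the stratum total.
Stratum 1 (Site A): n = 5306; a·d/n = 2914·943/5306 = 517.8858; b·c/n = 659·790/5306 = 98.1172
Stratum 2 (Site B): n = 690; a·d/n = 212·293/690 = 90.0232; b·c/n = 94·91/690 = 12.3971
OR_MH = (517.8858 + 90.0232) / (98.1172 + 12.3971) = 607.9090 / 110.5143 = 5.50073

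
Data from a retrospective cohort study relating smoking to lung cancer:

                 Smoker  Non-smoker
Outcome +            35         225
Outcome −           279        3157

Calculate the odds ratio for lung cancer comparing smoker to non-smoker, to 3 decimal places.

Reading the table with exposure as columns: a = 35 (Smoker, case), b = 279 (Smoker, non-case), c = 225 (Non-smoker, case), d = 3157.
OR = (a·d)/(b·c) = (35 × 3157) / (279 × 225) = 110495 / 62775 = 1.76018
The odds of lung cancer are about 1.76 times as high in the smoker group.

1.760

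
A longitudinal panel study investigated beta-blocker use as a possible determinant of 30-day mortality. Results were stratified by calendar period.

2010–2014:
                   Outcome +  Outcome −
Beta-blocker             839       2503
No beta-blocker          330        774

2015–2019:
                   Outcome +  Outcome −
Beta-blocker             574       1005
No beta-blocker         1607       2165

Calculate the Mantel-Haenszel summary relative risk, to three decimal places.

0.849

RR_MH = Σ(aᵢ·n₀ᵢ/nᵢ) / Σ(cᵢ·n₁ᵢ/nᵢ), with n₁ᵢ = aᵢ+bᵢ (exposed), n₀ᵢ = cᵢ+dᵢ (unexposed), nᵢ = n₁ᵢ+n₀ᵢ.
Stratum 1 (2010–2014): n₁ = 3342, n₀ = 1104, n = 4446; a·n₀/n = 839·1104/4446 = 208.3347; c·n₁/n = 330·3342/4446 = 248.0567
Stratum 2 (2015–2019): n₁ = 1579, n₀ = 3772, n = 5351; a·n₀/n = 574·3772/5351 = 404.6212; c·n₁/n = 1607·1579/5351 = 474.2016
RR_MH = (208.3347 + 404.6212) / (248.0567 + 474.2016) = 612.9559 / 722.2583 = 0.84867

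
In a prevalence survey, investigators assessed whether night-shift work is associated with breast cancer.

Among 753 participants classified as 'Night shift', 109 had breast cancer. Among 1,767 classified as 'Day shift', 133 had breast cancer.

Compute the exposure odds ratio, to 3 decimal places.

2.079

From the description: a = 109, b = 644, c = 133, d = 1634.
OR = (a·d)/(b·c) = (109 × 1634) / (644 × 133) = 178106 / 85652 = 2.07941
The odds of breast cancer are about 2.08 times as high in the night shift group.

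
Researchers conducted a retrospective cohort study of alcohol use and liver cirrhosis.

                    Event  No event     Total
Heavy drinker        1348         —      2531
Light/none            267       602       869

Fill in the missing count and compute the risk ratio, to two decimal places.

The missing cell is in the exposed row: 2531 − 1348 = 1183.
So a = 1348, b = 1183, c = 267, d = 602.
RR = [a/(a+b)] / [c/(c+d)] = (1348/2531) / (267/869) = 0.53260/0.30725 = 1.73343

1.73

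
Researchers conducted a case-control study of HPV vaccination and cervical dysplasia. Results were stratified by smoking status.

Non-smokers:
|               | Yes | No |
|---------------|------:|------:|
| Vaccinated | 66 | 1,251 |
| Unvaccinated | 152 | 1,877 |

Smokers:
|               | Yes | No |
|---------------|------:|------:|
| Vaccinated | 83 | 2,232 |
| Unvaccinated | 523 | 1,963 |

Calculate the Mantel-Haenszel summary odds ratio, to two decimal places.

OR_MH = Σ(aᵢdᵢ/nᵢ) / Σ(bᵢcᵢ/nᵢ), where nᵢ is the stratum total.
Stratum 1 (Non-smokers): n = 3346; a·d/n = 66·1877/3346 = 37.0239; b·c/n = 1251·152/3346 = 56.8296
Stratum 2 (Smokers): n = 4801; a·d/n = 83·1963/4801 = 33.9365; b·c/n = 2232·523/4801 = 243.1443
OR_MH = (37.0239 + 33.9365) / (56.8296 + 243.1443) = 70.9604 / 299.9740 = 0.23656

0.24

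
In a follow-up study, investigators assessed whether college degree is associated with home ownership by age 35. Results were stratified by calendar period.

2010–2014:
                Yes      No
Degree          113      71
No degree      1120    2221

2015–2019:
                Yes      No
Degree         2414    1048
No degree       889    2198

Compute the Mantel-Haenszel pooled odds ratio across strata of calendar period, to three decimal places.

5.348

OR_MH = Σ(aᵢdᵢ/nᵢ) / Σ(bᵢcᵢ/nᵢ), where nᵢ is the stratum total.
Stratum 1 (2010–2014): n = 3525; a·d/n = 113·2221/3525 = 71.1980; b·c/n = 71·1120/3525 = 22.5589
Stratum 2 (2015–2019): n = 6549; a·d/n = 2414·2198/6549 = 810.1958; b·c/n = 1048·889/6549 = 142.2617
OR_MH = (71.1980 + 810.1958) / (22.5589 + 142.2617) = 881.3938 / 164.8206 = 5.34760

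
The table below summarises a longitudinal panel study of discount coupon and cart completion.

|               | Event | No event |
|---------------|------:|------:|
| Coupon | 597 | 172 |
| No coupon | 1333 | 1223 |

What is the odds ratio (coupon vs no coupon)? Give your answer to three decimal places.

3.185

Cells: a = 597, b = 172, c = 1333, d = 1223.
OR = (a·d)/(b·c) = (597 × 1223) / (172 × 1333) = 730131 / 229276 = 3.18451
The odds of cart completion are about 3.18 times as high in the coupon group.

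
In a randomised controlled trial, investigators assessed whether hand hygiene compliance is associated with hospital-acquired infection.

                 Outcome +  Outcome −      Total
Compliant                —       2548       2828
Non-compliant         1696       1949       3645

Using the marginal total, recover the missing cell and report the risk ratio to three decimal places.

0.213

The missing cell is in the exposed row: 2828 − 2548 = 280.
So a = 280, b = 2548, c = 1696, d = 1949.
RR = [a/(a+b)] / [c/(c+d)] = (280/2828) / (1696/3645) = 0.09901/0.46529 = 0.21279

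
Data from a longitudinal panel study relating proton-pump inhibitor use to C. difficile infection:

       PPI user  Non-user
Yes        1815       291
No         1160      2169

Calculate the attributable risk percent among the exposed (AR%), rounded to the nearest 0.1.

80.6

Reading the table with exposure as columns: a = 1815 (PPI user, case), b = 1160 (PPI user, non-case), c = 291 (Non-user, case), d = 2169.
Risk in exposed = 1815/2975 = 0.61008; risk in unexposed = 291/2460 = 0.11829.
RR = 0.61008/0.11829 = 5.15741
AR% = (RR − 1)/RR × 100 = (5.15741 − 1)/5.15741 × 100 = 80.6104%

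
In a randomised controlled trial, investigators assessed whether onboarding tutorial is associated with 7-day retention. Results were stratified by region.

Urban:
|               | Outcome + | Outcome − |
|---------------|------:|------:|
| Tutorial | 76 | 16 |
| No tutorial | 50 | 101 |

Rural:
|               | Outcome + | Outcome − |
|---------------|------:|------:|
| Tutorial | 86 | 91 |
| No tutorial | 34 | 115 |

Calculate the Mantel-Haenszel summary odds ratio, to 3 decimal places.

4.844

OR_MH = Σ(aᵢdᵢ/nᵢ) / Σ(bᵢcᵢ/nᵢ), where nᵢ is the stratum total.
Stratum 1 (Urban): n = 243; a·d/n = 76·101/243 = 31.5885; b·c/n = 16·50/243 = 3.2922
Stratum 2 (Rural): n = 326; a·d/n = 86·115/326 = 30.3374; b·c/n = 91·34/326 = 9.4908
OR_MH = (31.5885 + 30.3374) / (3.2922 + 9.4908) = 61.9259 / 12.7830 = 4.84440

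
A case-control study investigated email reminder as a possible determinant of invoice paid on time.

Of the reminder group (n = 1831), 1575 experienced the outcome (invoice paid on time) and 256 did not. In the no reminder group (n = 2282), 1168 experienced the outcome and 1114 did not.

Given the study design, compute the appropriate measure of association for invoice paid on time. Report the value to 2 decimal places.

5.87

From the description: a = 1575, b = 256, c = 1168, d = 1114.
This is a case-control study: participants were sampled on outcome status, so risks in the source population cannot be estimated directly — relative risk is not valid here. The odds ratio is the appropriate measure.
OR = (a·d)/(b·c) = (1575 × 1114) / (256 × 1168) = 1754550 / 299008 = 5.86790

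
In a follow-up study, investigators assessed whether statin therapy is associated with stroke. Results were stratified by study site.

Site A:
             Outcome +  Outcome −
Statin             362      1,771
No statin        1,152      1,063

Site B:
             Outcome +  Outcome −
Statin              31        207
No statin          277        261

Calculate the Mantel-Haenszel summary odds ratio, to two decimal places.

0.18

OR_MH = Σ(aᵢdᵢ/nᵢ) / Σ(bᵢcᵢ/nᵢ), where nᵢ is the stratum total.
Stratum 1 (Site A): n = 4348; a·d/n = 362·1063/4348 = 88.5018; b·c/n = 1771·1152/4348 = 469.2254
Stratum 2 (Site B): n = 776; a·d/n = 31·261/776 = 10.4265; b·c/n = 207·277/776 = 73.8905
OR_MH = (88.5018 + 10.4265) / (469.2254 + 73.8905) = 98.9284 / 543.1159 = 0.18215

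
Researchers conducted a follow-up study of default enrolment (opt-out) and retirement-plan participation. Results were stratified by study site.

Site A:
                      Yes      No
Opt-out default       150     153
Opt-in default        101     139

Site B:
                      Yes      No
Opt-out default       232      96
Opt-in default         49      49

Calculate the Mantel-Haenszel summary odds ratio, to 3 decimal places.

OR_MH = Σ(aᵢdᵢ/nᵢ) / Σ(bᵢcᵢ/nᵢ), where nᵢ is the stratum total.
Stratum 1 (Site A): n = 543; a·d/n = 150·139/543 = 38.3978; b·c/n = 153·101/543 = 28.4586
Stratum 2 (Site B): n = 426; a·d/n = 232·49/426 = 26.6854; b·c/n = 96·49/426 = 11.0423
OR_MH = (38.3978 + 26.6854) / (28.4586 + 11.0423) = 65.0832 / 39.5008 = 1.64764

1.648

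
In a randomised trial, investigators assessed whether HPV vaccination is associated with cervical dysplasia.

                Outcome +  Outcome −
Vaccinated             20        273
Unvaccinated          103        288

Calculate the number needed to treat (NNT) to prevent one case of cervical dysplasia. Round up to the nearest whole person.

6

Risk in treated group = 20/293 = 0.06826; risk in control = 103/391 = 0.26343.
Absolute risk reduction = 0.26343 − 0.06826 = 0.19517
NNT = 1 / ARR = 1 / 0.19517 = 5.124 → round up → 6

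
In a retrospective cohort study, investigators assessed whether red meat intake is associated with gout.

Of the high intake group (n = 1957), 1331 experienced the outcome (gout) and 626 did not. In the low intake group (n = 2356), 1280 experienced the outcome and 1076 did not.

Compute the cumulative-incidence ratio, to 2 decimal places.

From the description: a = 1331, b = 626, c = 1280, d = 1076.
Risk in exposed = 1331/1957 = 0.68012; risk in unexposed = 1280/2356 = 0.54329.
RR = 0.68012 / 0.54329 = 1.25185
The risk among the exposed is 1.25 times that among the unexposed.

1.25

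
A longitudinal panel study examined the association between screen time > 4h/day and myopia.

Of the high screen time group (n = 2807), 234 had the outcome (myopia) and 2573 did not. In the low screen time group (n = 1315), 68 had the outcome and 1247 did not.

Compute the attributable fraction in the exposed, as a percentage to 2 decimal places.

From the description: a = 234, b = 2573, c = 68, d = 1247.
Risk in exposed = 234/2807 = 0.08336; risk in unexposed = 68/1315 = 0.05171.
RR = 0.08336/0.05171 = 1.61209
AR% = (RR − 1)/RR × 100 = (1.61209 − 1)/1.61209 × 100 = 37.9689%

37.97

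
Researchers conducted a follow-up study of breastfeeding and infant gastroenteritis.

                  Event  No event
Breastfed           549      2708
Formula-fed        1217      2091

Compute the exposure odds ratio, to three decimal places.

0.348

Cells: a = 549, b = 2708, c = 1217, d = 2091.
OR = (a·d)/(b·c) = (549 × 2091) / (2708 × 1217) = 1147959 / 3295636 = 0.34833
Exposure is associated with lower odds of infant gastroenteritis (OR = 0.35 < 1).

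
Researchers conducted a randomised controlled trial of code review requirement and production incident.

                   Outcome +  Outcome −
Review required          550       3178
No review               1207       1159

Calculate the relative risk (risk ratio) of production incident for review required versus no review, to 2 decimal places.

Cells: a = 550, b = 3178, c = 1207, d = 1159.
Risk in exposed = 550/3728 = 0.14753; risk in unexposed = 1207/2366 = 0.51014.
RR = 0.14753 / 0.51014 = 0.28920
The risk is 71% lower among the exposed than among the unexposed.

0.29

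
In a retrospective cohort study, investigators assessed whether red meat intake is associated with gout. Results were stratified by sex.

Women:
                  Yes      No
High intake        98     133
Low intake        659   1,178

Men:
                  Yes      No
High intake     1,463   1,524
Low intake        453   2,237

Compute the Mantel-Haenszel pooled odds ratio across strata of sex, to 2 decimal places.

OR_MH = Σ(aᵢdᵢ/nᵢ) / Σ(bᵢcᵢ/nᵢ), where nᵢ is the stratum total.
Stratum 1 (Women): n = 2068; a·d/n = 98·1178/2068 = 55.8240; b·c/n = 133·659/2068 = 42.3825
Stratum 2 (Men): n = 5677; a·d/n = 1463·2237/5677 = 576.4895; b·c/n = 1524·453/5677 = 121.6086
OR_MH = (55.8240 + 576.4895) / (42.3825 + 121.6086) = 632.3135 / 163.9911 = 3.85578

3.86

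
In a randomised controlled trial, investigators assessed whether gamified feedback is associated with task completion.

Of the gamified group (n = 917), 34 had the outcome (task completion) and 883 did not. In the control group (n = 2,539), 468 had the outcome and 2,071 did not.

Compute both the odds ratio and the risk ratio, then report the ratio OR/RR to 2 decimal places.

From the description: a = 34, b = 883, c = 468, d = 2071.
OR = (34·2071)/(883·468) = 70414/413244 = 0.17039
Risk in exposed = 34/917 = 0.03708; risk in unexposed = 468/2539 = 0.18432; RR = 0.20115
OR/RR = 0.17039 / 0.20115 = 0.84708
The outcome is not rare, so the OR lies further from 1 than the RR.

0.85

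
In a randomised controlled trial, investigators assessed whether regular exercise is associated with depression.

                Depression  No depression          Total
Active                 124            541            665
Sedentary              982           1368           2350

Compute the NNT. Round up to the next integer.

Risk in treated group = 124/665 = 0.18647; risk in control = 982/2350 = 0.41787.
Absolute risk reduction = 0.41787 − 0.18647 = 0.23141
NNT = 1 / ARR = 1 / 0.23141 = 4.321 → round up → 5

5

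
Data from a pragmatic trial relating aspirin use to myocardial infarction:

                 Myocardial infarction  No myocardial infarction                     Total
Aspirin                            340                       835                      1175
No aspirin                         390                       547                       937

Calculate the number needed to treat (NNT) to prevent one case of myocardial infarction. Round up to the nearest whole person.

Risk in treated group = 340/1175 = 0.28936; risk in control = 390/937 = 0.41622.
Absolute risk reduction = 0.41622 − 0.28936 = 0.12686
NNT = 1 / ARR = 1 / 0.12686 = 7.883 → round up → 8

8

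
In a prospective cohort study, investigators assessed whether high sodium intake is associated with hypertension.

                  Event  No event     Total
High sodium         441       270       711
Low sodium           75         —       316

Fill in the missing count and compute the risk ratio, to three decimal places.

2.613

The missing cell is in the unexposed row: 316 − 75 = 241.
So a = 441, b = 270, c = 75, d = 241.
RR = [a/(a+b)] / [c/(c+d)] = (441/711) / (75/316) = 0.62025/0.23734 = 2.61333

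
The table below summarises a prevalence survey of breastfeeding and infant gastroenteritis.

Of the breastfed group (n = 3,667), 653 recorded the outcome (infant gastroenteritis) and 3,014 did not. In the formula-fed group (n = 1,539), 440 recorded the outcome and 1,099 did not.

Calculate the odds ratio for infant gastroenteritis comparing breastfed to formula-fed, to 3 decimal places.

0.541

From the description: a = 653, b = 3014, c = 440, d = 1099.
OR = (a·d)/(b·c) = (653 × 1099) / (3014 × 440) = 717647 / 1326160 = 0.54115
Exposure is associated with lower odds of infant gastroenteritis (OR = 0.54 < 1).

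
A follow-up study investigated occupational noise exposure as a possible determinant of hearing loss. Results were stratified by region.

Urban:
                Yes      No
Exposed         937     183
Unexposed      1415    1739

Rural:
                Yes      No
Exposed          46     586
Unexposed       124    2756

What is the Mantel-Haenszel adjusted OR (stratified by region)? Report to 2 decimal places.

OR_MH = Σ(aᵢdᵢ/nᵢ) / Σ(bᵢcᵢ/nᵢ), where nᵢ is the stratum total.
Stratum 1 (Urban): n = 4274; a·d/n = 937·1739/4274 = 381.2454; b·c/n = 183·1415/4274 = 60.5861
Stratum 2 (Rural): n = 3512; a·d/n = 46·2756/3512 = 36.0979; b·c/n = 586·124/3512 = 20.6902
OR_MH = (381.2454 + 36.0979) / (60.5861 + 20.6902) = 417.3434 / 81.2763 = 5.13487

5.13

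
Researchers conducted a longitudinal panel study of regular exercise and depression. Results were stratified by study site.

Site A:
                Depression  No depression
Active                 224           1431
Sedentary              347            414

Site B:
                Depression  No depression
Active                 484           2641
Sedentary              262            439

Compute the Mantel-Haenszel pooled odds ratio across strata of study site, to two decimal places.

OR_MH = Σ(aᵢdᵢ/nᵢ) / Σ(bᵢcᵢ/nᵢ), where nᵢ is the stratum total.
Stratum 1 (Site A): n = 2416; a·d/n = 224·414/2416 = 38.3841; b·c/n = 1431·347/2416 = 205.5286
Stratum 2 (Site B): n = 3826; a·d/n = 484·439/3826 = 55.5348; b·c/n = 2641·262/3826 = 180.8526
OR_MH = (38.3841 + 55.5348) / (205.5286 + 180.8526) = 93.9189 / 386.3811 = 0.24307

0.24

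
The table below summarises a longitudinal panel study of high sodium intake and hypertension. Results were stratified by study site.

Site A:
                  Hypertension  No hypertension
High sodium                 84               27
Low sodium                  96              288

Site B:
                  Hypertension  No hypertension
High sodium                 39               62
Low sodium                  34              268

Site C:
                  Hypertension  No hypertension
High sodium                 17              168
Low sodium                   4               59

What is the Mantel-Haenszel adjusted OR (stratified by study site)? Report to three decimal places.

OR_MH = Σ(aᵢdᵢ/nᵢ) / Σ(bᵢcᵢ/nᵢ), where nᵢ is the stratum total.
Stratum 1 (Site A): n = 495; a·d/n = 84·288/495 = 48.8727; b·c/n = 27·96/495 = 5.2364
Stratum 2 (Site B): n = 403; a·d/n = 39·268/403 = 25.9355; b·c/n = 62·34/403 = 5.2308
Stratum 3 (Site C): n = 248; a·d/n = 17·59/248 = 4.0444; b·c/n = 168·4/248 = 2.7097
OR_MH = (48.8727 + 25.9355 + 4.0444) / (5.2364 + 5.2308 + 2.7097) = 78.8526 / 13.1768 = 5.98419

5.984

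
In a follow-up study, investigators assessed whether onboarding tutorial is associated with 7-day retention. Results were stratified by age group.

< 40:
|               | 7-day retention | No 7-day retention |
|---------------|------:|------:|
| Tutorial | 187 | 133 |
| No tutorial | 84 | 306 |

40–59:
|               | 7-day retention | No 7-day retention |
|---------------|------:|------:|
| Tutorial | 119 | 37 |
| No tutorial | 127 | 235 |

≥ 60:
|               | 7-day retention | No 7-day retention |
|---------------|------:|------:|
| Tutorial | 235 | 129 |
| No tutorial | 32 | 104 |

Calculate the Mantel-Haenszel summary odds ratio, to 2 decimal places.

OR_MH = Σ(aᵢdᵢ/nᵢ) / Σ(bᵢcᵢ/nᵢ), where nᵢ is the stratum total.
Stratum 1 (< 40): n = 710; a·d/n = 187·306/710 = 80.5944; b·c/n = 133·84/710 = 15.7352
Stratum 2 (40–59): n = 518; a·d/n = 119·235/518 = 53.9865; b·c/n = 37·127/518 = 9.0714
Stratum 3 (≥ 60): n = 500; a·d/n = 235·104/500 = 48.8800; b·c/n = 129·32/500 = 8.2560
OR_MH = (80.5944 + 53.9865 + 48.8800) / (15.7352 + 9.0714 + 8.2560) = 183.4609 / 33.0626 = 5.54889

5.55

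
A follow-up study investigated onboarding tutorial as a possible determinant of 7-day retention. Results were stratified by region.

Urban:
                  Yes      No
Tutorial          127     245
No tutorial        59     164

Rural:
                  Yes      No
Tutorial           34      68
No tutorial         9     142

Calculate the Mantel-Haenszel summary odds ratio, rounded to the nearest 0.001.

OR_MH = Σ(aᵢdᵢ/nᵢ) / Σ(bᵢcᵢ/nᵢ), where nᵢ is the stratum total.
Stratum 1 (Urban): n = 595; a·d/n = 127·164/595 = 35.0050; b·c/n = 245·59/595 = 24.2941
Stratum 2 (Rural): n = 253; a·d/n = 34·142/253 = 19.0830; b·c/n = 68·9/253 = 2.4190
OR_MH = (35.0050 + 19.0830) / (24.2941 + 2.4190) = 54.0880 / 26.7131 = 2.02478

2.025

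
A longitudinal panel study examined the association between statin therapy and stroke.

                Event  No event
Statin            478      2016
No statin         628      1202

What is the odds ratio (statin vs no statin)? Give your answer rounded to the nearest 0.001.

Cells: a = 478, b = 2016, c = 628, d = 1202.
OR = (a·d)/(b·c) = (478 × 1202) / (2016 × 628) = 574556 / 1266048 = 0.45382
Exposure is associated with lower odds of stroke (OR = 0.45 < 1).

0.454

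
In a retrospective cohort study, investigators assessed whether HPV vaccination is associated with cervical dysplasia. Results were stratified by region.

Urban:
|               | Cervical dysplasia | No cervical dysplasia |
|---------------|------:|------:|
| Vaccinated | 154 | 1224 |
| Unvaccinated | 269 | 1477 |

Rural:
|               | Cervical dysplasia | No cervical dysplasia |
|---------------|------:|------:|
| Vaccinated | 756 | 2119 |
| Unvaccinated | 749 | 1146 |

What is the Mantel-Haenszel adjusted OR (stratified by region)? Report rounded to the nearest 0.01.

0.58

OR_MH = Σ(aᵢdᵢ/nᵢ) / Σ(bᵢcᵢ/nᵢ), where nᵢ is the stratum total.
Stratum 1 (Urban): n = 3124; a·d/n = 154·1477/3124 = 72.8099; b·c/n = 1224·269/3124 = 105.3956
Stratum 2 (Rural): n = 4770; a·d/n = 756·1146/4770 = 181.6302; b·c/n = 2119·749/4770 = 332.7319
OR_MH = (72.8099 + 181.6302) / (105.3956 + 332.7319) = 254.4400 / 438.1275 = 0.58074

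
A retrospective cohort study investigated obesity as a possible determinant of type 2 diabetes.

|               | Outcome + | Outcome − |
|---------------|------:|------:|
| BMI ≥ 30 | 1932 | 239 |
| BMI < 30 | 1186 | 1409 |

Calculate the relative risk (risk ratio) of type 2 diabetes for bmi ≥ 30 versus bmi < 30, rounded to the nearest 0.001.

1.947

Cells: a = 1932, b = 239, c = 1186, d = 1409.
Risk in exposed = 1932/2171 = 0.88991; risk in unexposed = 1186/2595 = 0.45703.
RR = 0.88991 / 0.45703 = 1.94715
The risk among the exposed is 1.95 times that among the unexposed.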